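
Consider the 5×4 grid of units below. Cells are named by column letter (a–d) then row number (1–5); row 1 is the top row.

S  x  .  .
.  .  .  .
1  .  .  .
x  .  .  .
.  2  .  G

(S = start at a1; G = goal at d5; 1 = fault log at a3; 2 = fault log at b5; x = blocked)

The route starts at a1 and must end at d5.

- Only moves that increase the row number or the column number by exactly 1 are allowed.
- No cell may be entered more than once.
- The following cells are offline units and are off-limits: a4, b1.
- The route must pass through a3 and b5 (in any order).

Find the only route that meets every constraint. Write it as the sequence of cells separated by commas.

Moves only go right or down, so the column and row indices never decrease.
Route from a1: down 2 to a3, right 1 to b3, down 2 to b5, right 2 to d5 — 7 moves in all.
Check: all required cells visited.

a1, a2, a3, b3, b4, b5, c5, d5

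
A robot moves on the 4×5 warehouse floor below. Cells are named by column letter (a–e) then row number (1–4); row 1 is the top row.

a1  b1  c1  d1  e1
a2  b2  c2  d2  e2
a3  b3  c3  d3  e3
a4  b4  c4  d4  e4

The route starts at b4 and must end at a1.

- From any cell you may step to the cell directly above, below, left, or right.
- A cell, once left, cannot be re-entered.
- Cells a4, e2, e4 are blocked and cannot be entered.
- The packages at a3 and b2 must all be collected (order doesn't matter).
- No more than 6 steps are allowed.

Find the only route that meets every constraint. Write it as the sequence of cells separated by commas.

The 6-move cap with required stops at a3, b2 leaves no slack for detours.
Route from b4: up to b3, left to a3, up to a2, right to b2, up to b1, left to a1 — 6 moves in all.
Check: all required cells visited; 6 ≤ 6 moves.

b4, b3, a3, a2, b2, b1, a1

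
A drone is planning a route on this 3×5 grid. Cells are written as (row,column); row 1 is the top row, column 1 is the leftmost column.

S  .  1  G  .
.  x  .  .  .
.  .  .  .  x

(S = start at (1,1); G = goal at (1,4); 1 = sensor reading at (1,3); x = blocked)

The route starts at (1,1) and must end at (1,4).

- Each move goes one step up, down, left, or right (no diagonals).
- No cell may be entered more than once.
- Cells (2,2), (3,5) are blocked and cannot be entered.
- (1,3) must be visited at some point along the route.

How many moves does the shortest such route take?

3

Any route passes through (1,3) somewhere between (1,1) and (1,4). Summing Manhattan distances along the two legs ((1,1) → (1,3) → (1,4)) gives a lower bound of 2 + 1 = 3 moves.
A route of 3 moves achieves this: (1,1) → (1,2) → (1,3) → (1,4).
Since 3 matches the lower bound, it is optimal.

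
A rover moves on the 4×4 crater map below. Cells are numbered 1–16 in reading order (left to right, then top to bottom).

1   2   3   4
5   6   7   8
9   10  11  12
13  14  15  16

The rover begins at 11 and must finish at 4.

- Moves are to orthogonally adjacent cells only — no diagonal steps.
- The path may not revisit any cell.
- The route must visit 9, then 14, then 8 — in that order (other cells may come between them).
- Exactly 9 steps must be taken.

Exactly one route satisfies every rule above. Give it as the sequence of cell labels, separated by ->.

11 -> 10 -> 9 -> 13 -> 14 -> 15 -> 16 -> 12 -> 8 -> 4

The waypoints must appear in the order 9, 14, 8, with no cell reused.
Route from 11: 2× left (reaching 9), down to 13, 3× right (reaching 16), 3× up (reaching 4) — 9 moves in all.
Check: order respected (9 at step 2, 14 at step 4, 8 at step 8); 9 moves as required.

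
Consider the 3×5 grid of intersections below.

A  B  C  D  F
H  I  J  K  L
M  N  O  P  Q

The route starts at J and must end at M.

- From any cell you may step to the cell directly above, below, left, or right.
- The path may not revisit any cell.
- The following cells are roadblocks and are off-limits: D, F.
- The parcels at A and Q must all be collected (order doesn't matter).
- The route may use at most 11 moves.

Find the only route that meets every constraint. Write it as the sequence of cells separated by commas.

The budget equals the shortest possible length, so every move has to be on a shortest route through the required cells.
Route from J: right 2 to L, down 1 to Q, left 3 to N, up 2 to B, left 1 to A, down 2 to M — 11 moves in all.
Check: all required cells visited; 11 ≤ 11 moves.

J, K, L, Q, P, O, N, I, B, A, H, M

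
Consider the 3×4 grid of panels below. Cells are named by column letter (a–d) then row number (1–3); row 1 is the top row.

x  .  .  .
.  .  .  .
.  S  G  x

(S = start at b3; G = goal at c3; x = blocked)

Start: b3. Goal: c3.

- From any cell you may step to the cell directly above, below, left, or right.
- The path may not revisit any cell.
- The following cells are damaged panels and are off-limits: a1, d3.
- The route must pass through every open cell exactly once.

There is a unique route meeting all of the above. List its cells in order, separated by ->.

b3 -> a3 -> a2 -> b2 -> b1 -> c1 -> d1 -> d2 -> c2 -> c3

Need to visit all 10 open cells exactly once, starting at b3 and ending at c3.
Route from b3: left to a3, up to a2, right to b2, up to b1, 2× right (reaching d1), down to d2, left to c2, down to c3 — 9 moves in all.
Check: all 10 open cells covered.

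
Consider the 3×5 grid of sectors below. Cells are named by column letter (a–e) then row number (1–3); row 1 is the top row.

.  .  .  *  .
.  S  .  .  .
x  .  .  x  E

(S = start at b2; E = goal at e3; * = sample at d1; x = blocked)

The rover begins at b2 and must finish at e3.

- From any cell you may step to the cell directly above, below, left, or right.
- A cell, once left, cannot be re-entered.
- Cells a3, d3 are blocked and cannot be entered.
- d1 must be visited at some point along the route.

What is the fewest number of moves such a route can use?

Any route passes through d1 somewhere between b2 and e3. Summing Manhattan distances along the two legs (b2 → d1 → e3) gives a lower bound of 3 + 3 = 6 moves.
A route of 6 moves achieves this: b2 → b1 → c1 → d1 → d2 → e2 → e3.
Since 6 matches the lower bound, it is optimal.

6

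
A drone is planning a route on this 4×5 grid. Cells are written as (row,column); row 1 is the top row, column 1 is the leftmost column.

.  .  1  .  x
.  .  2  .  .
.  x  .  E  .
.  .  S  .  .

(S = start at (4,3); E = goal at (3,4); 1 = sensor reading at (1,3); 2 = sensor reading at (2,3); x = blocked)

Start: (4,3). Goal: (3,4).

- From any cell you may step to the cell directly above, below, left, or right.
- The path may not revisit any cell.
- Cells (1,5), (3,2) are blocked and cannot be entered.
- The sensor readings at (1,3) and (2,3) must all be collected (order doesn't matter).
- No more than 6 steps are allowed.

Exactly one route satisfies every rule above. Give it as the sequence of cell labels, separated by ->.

The 6-move cap with required stops at (1,3), (2,3) leaves no slack for detours.
Route from (4,3): 3× up (reaching (1,3)), right to (1,4), 2× down (reaching (3,4)) — 6 moves in all.
Check: all required cells visited; 6 ≤ 6 moves.

(4,3) -> (3,3) -> (2,3) -> (1,3) -> (1,4) -> (2,4) -> (3,4)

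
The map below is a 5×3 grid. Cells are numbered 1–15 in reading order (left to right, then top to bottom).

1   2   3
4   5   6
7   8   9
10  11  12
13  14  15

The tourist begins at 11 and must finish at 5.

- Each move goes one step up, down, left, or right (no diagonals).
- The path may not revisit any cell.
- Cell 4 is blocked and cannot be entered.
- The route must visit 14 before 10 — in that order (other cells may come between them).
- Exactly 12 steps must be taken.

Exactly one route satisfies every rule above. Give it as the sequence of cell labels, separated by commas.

The waypoints must appear in the order 14, 10, with no cell reused.
Route from 11: right to 12, down to 15, 2× left (reaching 13), 2× up (reaching 7), 2× right (reaching 9), 2× up (reaching 3), left to 2, down to 5 — 12 moves in all.
Check: order respected (14 at step 3, 10 at step 5); 12 moves as required.

11, 12, 15, 14, 13, 10, 7, 8, 9, 6, 3, 2, 5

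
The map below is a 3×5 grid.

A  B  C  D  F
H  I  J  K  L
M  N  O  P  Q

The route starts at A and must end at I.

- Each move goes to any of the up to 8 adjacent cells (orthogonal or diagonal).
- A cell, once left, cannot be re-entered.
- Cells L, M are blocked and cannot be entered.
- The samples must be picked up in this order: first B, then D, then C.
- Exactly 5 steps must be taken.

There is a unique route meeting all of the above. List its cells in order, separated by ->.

A -> B -> J -> D -> C -> I

The waypoints must appear in the order B, D, C, with no cell reused.
Route from A: right to B, down-right to J, up-right to D, left to C, down-left to I — 5 moves in all.
Check: order respected (B at step 1, D at step 3, C at step 4); 5 moves as required.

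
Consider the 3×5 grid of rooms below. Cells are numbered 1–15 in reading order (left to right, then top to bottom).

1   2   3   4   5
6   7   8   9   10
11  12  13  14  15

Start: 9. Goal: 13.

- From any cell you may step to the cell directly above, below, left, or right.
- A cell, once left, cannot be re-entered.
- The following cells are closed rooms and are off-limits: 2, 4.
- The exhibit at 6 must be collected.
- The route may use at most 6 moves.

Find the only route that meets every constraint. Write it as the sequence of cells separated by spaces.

The 6-move cap with required stops at 6 leaves no slack for detours.
Route from 9: 3× left (reaching 6), down to 11, 2× right (reaching 13) — 6 moves in all.
Check: all required cells visited; 6 ≤ 6 moves.

9 8 7 6 11 12 13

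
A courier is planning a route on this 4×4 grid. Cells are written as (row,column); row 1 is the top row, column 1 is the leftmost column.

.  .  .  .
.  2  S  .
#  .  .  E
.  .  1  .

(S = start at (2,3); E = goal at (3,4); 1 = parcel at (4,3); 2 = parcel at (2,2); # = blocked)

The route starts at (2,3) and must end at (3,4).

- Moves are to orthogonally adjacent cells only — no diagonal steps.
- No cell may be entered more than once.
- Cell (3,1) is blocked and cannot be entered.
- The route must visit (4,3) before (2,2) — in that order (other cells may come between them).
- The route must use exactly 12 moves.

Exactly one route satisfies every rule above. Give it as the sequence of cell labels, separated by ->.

The waypoints must appear in the order (4,3), (2,2), with no cell reused.
Route from (2,3): down 2 to (4,3), left 1 to (4,2), up 2 to (2,2), left 1 to (2,1), up 1 to (1,1), right 3 to (1,4), down 2 to (3,4) — 12 moves in all.
Check: order respected (1 at step 2, 2 at step 5); 12 moves as required.

(2,3) -> (3,3) -> (4,3) -> (4,2) -> (3,2) -> (2,2) -> (2,1) -> (1,1) -> (1,2) -> (1,3) -> (1,4) -> (2,4) -> (3,4)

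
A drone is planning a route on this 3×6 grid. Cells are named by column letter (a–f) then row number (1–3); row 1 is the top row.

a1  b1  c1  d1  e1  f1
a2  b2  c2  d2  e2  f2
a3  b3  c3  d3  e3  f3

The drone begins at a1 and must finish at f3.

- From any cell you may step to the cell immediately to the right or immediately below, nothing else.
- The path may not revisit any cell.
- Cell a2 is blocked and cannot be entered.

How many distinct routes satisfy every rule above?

A right/down-only route from a1 to f3 makes exactly 2 down-moves and 5 right-moves in some order.
With no other constraints that would be C(7,2) = 21 routes.
Subtract routes through each blocked cell (inclusion–exclusion for overlaps): − through a2: 6 → 15.
That gives 15 routes.

15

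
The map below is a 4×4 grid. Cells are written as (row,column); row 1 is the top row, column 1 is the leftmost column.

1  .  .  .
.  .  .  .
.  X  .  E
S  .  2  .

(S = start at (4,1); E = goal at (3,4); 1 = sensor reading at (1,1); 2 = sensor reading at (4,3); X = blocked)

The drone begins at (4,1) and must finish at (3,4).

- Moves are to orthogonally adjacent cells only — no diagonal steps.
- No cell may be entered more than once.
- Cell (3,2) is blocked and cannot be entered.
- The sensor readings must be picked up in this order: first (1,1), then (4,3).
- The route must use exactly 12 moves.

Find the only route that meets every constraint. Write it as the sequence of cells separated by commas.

The waypoints must appear in the order (1,1), (4,3), with no cell reused.
Route from (4,1): 3× up (reaching (1,1)), 3× right (reaching (1,4)), down to (2,4), left to (2,3), 2× down (reaching (4,3)), right to (4,4), up to (3,4) — 12 moves in all.
Check: order respected (1 at step 3, 2 at step 10); 12 moves as required.

(4,1), (3,1), (2,1), (1,1), (1,2), (1,3), (1,4), (2,4), (2,3), (3,3), (4,3), (4,4), (3,4)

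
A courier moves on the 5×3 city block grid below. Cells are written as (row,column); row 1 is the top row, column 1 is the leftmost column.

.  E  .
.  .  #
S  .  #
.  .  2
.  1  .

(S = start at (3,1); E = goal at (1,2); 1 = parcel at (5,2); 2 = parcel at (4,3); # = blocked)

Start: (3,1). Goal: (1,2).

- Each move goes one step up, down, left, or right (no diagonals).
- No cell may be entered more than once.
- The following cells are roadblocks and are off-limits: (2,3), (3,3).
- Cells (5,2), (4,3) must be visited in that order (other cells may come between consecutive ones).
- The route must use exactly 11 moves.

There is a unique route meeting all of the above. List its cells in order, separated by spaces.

(3,1) (4,1) (5,1) (5,2) (5,3) (4,3) (4,2) (3,2) (2,2) (2,1) (1,1) (1,2)

The waypoints must appear in the order (5,2), (4,3), with no cell reused.
Route from (3,1): down 2 to (5,1), right 2 to (5,3), up 1 to (4,3), left 1 to (4,2), up 2 to (2,2), left 1 to (2,1), up 1 to (1,1), right 1 to (1,2) — 11 moves in all.
Check: order respected (1 at step 3, 2 at step 5); 11 moves as required.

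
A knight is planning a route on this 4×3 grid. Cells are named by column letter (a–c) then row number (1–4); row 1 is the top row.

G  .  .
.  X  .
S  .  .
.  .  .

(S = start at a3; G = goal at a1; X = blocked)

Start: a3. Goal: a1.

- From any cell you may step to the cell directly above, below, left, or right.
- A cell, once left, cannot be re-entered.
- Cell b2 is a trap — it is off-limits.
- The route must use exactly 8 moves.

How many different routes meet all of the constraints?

3

Need simple routes of exactly 8 moves from a3 to a1 (Manhattan distance 2, so 3 moves are spent on a detour and 3 undoing it).
Enumerating: a3 a4 b4 b3 c3 c2 c1 b1 a1 | a3 a4 b4 c4 c3 c2 c1 b1 a1 | a3 b3 b4 c4 c3 c2 c1 b1 a1.
That gives 3 routes.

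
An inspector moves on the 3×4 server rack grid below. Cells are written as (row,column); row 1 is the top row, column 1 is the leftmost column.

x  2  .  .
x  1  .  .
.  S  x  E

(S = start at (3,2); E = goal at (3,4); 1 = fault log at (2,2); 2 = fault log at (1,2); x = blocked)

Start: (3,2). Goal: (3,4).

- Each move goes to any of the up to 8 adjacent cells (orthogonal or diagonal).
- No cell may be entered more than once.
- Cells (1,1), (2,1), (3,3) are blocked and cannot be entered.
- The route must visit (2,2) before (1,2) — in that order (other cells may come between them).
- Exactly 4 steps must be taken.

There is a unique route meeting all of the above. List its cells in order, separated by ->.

The waypoints must appear in the order (2,2), (1,2), with no cell reused.
Route from (3,2): up 2 to (1,2), down-right 2 to (3,4) — 4 moves in all.
Check: order respected (1 at step 1, 2 at step 2); 4 moves as required.

(3,2) -> (2,2) -> (1,2) -> (2,3) -> (3,4)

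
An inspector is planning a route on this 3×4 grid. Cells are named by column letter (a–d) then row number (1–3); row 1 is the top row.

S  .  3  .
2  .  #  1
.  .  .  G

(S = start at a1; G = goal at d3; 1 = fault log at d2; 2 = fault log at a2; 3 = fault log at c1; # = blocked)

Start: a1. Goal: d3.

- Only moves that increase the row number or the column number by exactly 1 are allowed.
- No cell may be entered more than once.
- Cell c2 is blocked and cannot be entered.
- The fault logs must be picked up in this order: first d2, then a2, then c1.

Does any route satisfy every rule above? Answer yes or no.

no

a2 lies to the left of d2, so going from d2 to a2 would need a leftward move — but moves only go right/down, so d2 cannot be visited before a2.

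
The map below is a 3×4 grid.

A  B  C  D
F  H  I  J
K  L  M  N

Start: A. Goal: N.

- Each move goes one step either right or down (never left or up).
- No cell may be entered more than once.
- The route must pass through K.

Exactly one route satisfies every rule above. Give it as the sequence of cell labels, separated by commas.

A, F, K, L, M, N

Moves only go right or down, so the column and row indices never decrease.
Route from A: 2× down (reaching K), 3× right (reaching N) — 5 moves in all.
Check: all required cells visited.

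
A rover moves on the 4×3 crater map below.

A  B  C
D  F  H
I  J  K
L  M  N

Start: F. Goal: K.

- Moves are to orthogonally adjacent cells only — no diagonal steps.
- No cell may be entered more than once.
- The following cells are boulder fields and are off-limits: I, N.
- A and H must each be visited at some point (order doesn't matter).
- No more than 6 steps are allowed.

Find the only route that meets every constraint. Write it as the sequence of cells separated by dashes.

F - D - A - B - C - H - K

The budget equals the shortest possible length, so every move has to be on a shortest route through the required cells.
Route from F: left 1 to D, up 1 to A, right 2 to C, down 2 to K — 6 moves in all.
Check: all required cells visited; 6 ≤ 6 moves.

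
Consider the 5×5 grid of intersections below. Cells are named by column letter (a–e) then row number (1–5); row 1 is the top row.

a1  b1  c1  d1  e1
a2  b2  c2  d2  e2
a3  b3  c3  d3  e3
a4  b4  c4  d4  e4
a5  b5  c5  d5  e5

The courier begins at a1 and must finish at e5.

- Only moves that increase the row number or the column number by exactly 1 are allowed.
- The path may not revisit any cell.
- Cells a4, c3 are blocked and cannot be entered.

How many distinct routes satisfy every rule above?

29

A right/down-only route from a1 to e5 makes exactly 4 down-moves and 4 right-moves in some order.
With no other constraints that would be C(8,4) = 70 routes.
Subtract routes through each blocked cell (inclusion–exclusion for overlaps): − through c3: 36 − through a4: 5 → 29.
That gives 29 routes.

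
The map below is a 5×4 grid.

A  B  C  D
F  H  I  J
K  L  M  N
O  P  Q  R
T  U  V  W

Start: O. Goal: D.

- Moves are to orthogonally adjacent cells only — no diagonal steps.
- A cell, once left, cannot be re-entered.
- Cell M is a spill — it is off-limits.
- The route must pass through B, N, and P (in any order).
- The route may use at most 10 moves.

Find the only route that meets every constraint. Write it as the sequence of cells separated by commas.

O, P, Q, R, N, J, I, H, B, C, D

The budget equals the shortest possible length, so every move has to be on a shortest route through the required cells.
Route from O: right 3 to R, up 2 to J, left 2 to H, up 1 to B, right 2 to D — 10 moves in all.
Check: all required cells visited; 10 ≤ 10 moves.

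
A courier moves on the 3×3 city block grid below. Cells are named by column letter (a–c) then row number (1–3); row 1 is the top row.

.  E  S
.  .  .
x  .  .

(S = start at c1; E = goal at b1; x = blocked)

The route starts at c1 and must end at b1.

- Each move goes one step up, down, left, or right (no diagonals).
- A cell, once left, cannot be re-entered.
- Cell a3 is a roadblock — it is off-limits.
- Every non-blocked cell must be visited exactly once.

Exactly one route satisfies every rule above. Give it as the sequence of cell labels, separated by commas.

Need to visit all 8 open cells exactly once, starting at c1 and ending at b1.
Cell b3 has only two open neighbours (b2 and c3), so the path must pass straight through it: one of those is the cell it's entered from and the other is where it exits.
Route from c1: 2× down (reaching c3), left to b3, up to b2, left to a2, up to a1, right to b1 — 7 moves in all.
Check: all 8 open cells covered.

c1, c2, c3, b3, b2, a2, a1, b1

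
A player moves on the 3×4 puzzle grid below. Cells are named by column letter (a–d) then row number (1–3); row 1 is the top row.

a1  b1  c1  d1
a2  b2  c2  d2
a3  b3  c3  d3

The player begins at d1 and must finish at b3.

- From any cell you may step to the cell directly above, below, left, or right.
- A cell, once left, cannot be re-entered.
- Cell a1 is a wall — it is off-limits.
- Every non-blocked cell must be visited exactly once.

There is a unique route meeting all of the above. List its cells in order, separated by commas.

d1, d2, d3, c3, c2, c1, b1, b2, a2, a3, b3

Need to visit all 11 open cells exactly once, starting at d1 and ending at b3.
Cell b1 has only two open neighbours (b2 and c1), so the path must pass straight through it: one of those is the cell it's entered from and the other is where it exits.
Route from d1: down 2 to d3, left 1 to c3, up 2 to c1, left 1 to b1, down 1 to b2, left 1 to a2, down 1 to a3, right 1 to b3 — 10 moves in all.
Check: all 11 open cells covered.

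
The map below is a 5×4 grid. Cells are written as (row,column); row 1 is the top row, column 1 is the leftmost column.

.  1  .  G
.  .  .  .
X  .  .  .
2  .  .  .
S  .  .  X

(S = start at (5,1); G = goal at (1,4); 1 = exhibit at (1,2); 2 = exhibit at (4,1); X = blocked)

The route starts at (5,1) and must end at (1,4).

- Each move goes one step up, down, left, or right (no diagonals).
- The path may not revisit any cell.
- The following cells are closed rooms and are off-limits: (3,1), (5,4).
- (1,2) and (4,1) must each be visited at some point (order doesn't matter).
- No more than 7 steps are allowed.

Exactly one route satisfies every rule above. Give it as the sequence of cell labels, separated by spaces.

Any route must reach (1,2) and (4,1) and still end at (1,4) within 7 moves, so the order of the required stops is forced.
Route from (5,1): up 1 to (4,1), right 1 to (4,2), up 3 to (1,2), right 2 to (1,4) — 7 moves in all.
Check: all required cells visited; 7 ≤ 7 moves.

(5,1) (4,1) (4,2) (3,2) (2,2) (1,2) (1,3) (1,4)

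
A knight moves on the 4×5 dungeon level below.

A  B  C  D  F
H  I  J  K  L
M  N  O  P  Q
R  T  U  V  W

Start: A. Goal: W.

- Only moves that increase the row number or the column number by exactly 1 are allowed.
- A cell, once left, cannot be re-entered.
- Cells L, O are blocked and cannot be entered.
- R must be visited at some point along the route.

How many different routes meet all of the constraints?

1

A right/down-only route from A to W makes exactly 3 down-moves and 4 right-moves in some order.
With no other constraints that would be C(7,3) = 35 routes.
Split at R and multiply the segment counts (each segment already excludes blocked cells): A→R: 1; R→W: 1; product = 1.
That gives 1 route.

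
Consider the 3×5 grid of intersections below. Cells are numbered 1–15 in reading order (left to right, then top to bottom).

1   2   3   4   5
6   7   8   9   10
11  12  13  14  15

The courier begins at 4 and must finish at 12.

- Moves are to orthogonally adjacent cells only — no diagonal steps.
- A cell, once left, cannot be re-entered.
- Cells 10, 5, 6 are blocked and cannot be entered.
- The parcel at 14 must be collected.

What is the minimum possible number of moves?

4

Any route passes through 14 somewhere between 4 and 12. Summing Manhattan distances along the two legs (4 → 14 → 12) gives a lower bound of 2 + 2 = 4 moves.
A route of 4 moves achieves this: 4 → 9 → 14 → 13 → 12.
Since 4 matches the lower bound, it is optimal.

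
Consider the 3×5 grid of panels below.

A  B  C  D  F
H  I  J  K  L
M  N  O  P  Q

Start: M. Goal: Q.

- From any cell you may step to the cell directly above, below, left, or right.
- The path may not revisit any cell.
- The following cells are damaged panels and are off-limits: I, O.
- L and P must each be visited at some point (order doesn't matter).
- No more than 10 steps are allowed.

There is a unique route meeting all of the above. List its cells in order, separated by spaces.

The budget equals the shortest possible length, so every move has to be on a shortest route through the required cells.
Route from M: 2× up (reaching A), 4× right (reaching F), down to L, left to K, down to P, right to Q — 10 moves in all.
Check: all required cells visited; 10 ≤ 10 moves.

M H A B C D F L K P Q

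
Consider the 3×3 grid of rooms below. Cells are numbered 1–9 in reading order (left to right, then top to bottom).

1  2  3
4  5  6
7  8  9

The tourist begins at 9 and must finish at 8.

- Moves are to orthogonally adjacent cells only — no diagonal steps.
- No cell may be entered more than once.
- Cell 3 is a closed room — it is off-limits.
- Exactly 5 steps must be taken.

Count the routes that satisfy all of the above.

Need simple routes of exactly 5 moves from 9 to 8 (Manhattan distance 1, so 2 moves are spent on a detour and 2 undoing it).
Enumerating: 9 6 5 4 7 8.
That gives 1 route.

1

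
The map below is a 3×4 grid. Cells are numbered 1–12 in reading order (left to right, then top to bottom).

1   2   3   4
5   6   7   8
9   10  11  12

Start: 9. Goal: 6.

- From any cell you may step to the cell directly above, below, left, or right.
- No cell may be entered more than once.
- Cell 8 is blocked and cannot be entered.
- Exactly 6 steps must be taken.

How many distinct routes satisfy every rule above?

2

Need simple routes of exactly 6 moves from 9 to 6 (Manhattan distance 2, so 2 moves are spent on a detour and 2 undoing it).
Enumerating: 9 5 1 2 3 7 6 | 9 10 11 7 3 2 6.
That gives 2 routes.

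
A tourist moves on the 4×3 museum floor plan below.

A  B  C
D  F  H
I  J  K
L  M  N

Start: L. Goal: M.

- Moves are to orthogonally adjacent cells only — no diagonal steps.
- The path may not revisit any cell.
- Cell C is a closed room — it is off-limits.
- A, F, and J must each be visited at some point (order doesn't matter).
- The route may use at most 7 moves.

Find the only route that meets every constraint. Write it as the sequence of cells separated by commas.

L, I, D, A, B, F, J, M

Any route must reach A, F, and J and still end at M within 7 moves, so the order of the required stops is forced.
Route from L: up 3 to A, right 1 to B, down 3 to M — 7 moves in all.
Check: all required cells visited; 7 ≤ 7 moves.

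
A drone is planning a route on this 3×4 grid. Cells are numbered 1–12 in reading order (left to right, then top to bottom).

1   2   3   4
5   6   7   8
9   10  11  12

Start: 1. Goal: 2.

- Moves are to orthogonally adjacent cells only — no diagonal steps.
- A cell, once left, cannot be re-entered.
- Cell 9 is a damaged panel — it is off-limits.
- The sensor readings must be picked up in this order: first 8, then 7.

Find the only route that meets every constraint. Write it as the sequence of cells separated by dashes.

The waypoints must appear in the order 8, 7, with no cell reused.
Route from 1: down 1 to 5, right 1 to 6, down 1 to 10, right 2 to 12, up 1 to 8, left 1 to 7, up 1 to 3, left 1 to 2 — 9 moves in all.
Check: order respected (8 at step 6, 7 at step 7).

1 - 5 - 6 - 10 - 11 - 12 - 8 - 7 - 3 - 2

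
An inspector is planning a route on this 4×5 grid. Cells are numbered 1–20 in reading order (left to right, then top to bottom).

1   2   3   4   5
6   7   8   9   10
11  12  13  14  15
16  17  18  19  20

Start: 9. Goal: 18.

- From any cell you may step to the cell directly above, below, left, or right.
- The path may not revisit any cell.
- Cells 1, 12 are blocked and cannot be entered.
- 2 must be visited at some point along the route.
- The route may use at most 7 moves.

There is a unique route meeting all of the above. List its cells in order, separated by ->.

The 7-move cap with required stops at 2 leaves no slack for detours.
Route from 9: up 1 to 4, left 2 to 2, down 1 to 7, right 1 to 8, down 2 to 18 — 7 moves in all.
Check: all required cells visited; 7 ≤ 7 moves.

9 -> 4 -> 3 -> 2 -> 7 -> 8 -> 13 -> 18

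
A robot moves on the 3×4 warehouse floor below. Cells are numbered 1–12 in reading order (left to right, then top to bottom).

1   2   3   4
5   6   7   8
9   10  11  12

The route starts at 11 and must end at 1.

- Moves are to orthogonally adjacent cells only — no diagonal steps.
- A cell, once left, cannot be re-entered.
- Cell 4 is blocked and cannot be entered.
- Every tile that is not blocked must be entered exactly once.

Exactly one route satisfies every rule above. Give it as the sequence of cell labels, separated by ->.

Need to visit all 11 open cells exactly once, starting at 11 and ending at 1.
Cell 3 has only two open neighbours (7 and 2), so the path must pass straight through it: one of those is the cell it's entered from and the other is where it exits.
Route from 11: right 1 to 12, up 1 to 8, left 1 to 7, up 1 to 3, left 1 to 2, down 2 to 10, left 1 to 9, up 2 to 1 — 10 moves in all.
Check: all 11 open cells covered.

11 -> 12 -> 8 -> 7 -> 3 -> 2 -> 6 -> 10 -> 9 -> 5 -> 1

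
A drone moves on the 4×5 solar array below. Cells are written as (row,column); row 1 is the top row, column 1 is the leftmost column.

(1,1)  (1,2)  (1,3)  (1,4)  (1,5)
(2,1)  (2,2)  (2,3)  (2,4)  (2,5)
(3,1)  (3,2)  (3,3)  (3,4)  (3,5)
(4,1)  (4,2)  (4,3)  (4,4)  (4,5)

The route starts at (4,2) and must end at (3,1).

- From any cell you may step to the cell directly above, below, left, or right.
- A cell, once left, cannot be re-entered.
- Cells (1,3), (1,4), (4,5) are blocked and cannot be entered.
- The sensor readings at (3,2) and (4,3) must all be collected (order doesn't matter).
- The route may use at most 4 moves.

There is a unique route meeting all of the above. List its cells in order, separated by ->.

Any route must reach (3,2) and (4,3) and still end at (3,1) within 4 moves, so the order of the required stops is forced.
Route from (4,2): right to (4,3), up to (3,3), 2× left (reaching (3,1)) — 4 moves in all.
Check: all required cells visited; 4 ≤ 4 moves.

(4,2) -> (4,3) -> (3,3) -> (3,2) -> (3,1)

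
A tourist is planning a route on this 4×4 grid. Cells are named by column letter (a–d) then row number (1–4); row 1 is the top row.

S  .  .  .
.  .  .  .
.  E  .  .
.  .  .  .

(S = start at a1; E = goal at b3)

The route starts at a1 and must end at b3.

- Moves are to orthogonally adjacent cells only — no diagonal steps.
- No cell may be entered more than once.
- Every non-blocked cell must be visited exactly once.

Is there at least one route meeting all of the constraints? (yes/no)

One route that works: a1 → a2 → a3 → a4 → b4 → c4 → d4 → d3 → d2 → d1 → c1 → b1 → b2 → c2 → c3 → b3.

yes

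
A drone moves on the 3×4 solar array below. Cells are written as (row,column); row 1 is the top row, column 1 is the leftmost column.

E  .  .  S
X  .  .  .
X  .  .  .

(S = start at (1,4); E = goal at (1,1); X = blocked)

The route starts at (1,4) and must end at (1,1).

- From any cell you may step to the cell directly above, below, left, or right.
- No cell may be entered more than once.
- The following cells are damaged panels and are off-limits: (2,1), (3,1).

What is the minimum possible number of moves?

3

The Manhattan distance from (1,4) to (1,1) is |1−1| + |4−1| = 3, so at least 3 moves are needed.
A route of 3 moves achieves this: (1,4) → (1,3) → (1,2) → (1,1).
Since 3 matches the lower bound, it is optimal.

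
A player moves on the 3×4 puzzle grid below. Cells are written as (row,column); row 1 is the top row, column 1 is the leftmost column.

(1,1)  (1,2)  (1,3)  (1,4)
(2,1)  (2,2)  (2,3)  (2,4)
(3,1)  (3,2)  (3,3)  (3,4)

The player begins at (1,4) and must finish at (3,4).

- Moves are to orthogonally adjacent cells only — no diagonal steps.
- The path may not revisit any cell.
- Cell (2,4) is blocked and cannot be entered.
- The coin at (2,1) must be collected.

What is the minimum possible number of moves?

8

Any route passes through (2,1) somewhere between (1,4) and (3,4). Summing Manhattan distances along the two legs ((1,4) → (2,1) → (3,4)) gives a lower bound of 4 + 4 = 8 moves.
A route of 8 moves achieves this: (1,4) → (1,3) → (2,3) → (2,2) → (2,1) → (3,1) → (3,2) → (3,3) → (3,4).
Since 8 matches the lower bound, it is optimal.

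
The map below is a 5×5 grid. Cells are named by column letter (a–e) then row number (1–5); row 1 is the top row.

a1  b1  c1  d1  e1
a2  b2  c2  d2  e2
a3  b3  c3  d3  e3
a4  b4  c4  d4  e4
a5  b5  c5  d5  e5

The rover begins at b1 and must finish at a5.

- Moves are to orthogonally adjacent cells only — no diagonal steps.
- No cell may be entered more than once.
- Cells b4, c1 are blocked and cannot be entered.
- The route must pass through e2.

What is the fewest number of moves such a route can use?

11

Any route passes through e2 somewhere between b1 and a5. Summing Manhattan distances along the two legs (b1 → e2 → a5) gives a lower bound of 4 + 7 = 11 moves.
A route of 11 moves achieves this: b1 → b2 → c2 → d2 → e2 → e3 → e4 → e5 → d5 → c5 → b5 → a5.
Since 11 matches the lower bound, it is optimal.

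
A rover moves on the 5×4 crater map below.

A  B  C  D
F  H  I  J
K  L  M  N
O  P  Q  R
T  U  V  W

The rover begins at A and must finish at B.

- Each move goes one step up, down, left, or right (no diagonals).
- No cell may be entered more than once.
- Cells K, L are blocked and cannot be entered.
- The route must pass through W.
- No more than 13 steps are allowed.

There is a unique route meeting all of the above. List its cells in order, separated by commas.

A, F, H, I, M, Q, V, W, R, N, J, D, C, B

Any route must reach W and still end at B within 13 moves, so the order of the required stops is forced.
Route from A: down 1 to F, right 2 to I, down 3 to V, right 1 to W, up 4 to D, left 2 to B — 13 moves in all.
Check: all required cells visited; 13 ≤ 13 moves.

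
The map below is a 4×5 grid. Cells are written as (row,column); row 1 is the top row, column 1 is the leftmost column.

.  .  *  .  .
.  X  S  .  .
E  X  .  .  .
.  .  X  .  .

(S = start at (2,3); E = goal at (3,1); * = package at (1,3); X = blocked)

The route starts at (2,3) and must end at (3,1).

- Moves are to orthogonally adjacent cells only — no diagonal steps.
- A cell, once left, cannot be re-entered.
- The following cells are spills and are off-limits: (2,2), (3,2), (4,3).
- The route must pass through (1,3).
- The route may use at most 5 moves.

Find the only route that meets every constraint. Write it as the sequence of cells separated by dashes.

The 5-move cap with required stops at (1,3) leaves no slack for detours.
Route from (2,3): up to (1,3), 2× left (reaching (1,1)), 2× down (reaching (3,1)) — 5 moves in all.
Check: all required cells visited; 5 ≤ 5 moves.

(2,3) - (1,3) - (1,2) - (1,1) - (2,1) - (3,1)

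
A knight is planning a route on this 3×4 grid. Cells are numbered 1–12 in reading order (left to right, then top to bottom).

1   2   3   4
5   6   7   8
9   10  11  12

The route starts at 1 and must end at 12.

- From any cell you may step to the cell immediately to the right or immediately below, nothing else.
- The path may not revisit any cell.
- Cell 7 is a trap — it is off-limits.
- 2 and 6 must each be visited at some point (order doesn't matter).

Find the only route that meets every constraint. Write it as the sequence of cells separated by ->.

1 -> 2 -> 6 -> 10 -> 11 -> 12

Moves only go right or down, so the column and row indices never decrease.
Route from 1: right to 2, 2× down (reaching 10), 2× right (reaching 12) — 5 moves in all.
Check: all required cells visited.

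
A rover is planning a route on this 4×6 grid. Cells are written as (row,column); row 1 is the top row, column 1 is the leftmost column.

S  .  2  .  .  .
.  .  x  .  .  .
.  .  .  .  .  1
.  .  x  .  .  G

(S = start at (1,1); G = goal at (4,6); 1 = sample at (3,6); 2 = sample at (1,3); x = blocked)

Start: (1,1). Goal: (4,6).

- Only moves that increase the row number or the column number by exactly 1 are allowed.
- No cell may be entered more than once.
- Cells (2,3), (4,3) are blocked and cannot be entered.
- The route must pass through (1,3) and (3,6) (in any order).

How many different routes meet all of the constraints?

A right/down-only route from (1,1) to (4,6) makes exactly 3 down-moves and 5 right-moves in some order.
With no other constraints that would be C(8,3) = 56 routes.
A monotone route can only reach the required cells in the order (1,3), (3,6), so split there and multiply the segment counts (each segment already excludes blocked cells): (1,1)→(1,3): 1; (1,3)→(3,6): 6; (3,6)→(4,6): 1; product = 6.
That gives 6 routes.

6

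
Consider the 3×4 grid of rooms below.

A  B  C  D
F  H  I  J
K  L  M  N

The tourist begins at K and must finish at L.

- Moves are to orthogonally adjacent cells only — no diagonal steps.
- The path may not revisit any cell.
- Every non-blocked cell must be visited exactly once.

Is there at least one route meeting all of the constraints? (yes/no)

One route that works: K → F → A → B → H → I → C → D → J → N → M → L.

yes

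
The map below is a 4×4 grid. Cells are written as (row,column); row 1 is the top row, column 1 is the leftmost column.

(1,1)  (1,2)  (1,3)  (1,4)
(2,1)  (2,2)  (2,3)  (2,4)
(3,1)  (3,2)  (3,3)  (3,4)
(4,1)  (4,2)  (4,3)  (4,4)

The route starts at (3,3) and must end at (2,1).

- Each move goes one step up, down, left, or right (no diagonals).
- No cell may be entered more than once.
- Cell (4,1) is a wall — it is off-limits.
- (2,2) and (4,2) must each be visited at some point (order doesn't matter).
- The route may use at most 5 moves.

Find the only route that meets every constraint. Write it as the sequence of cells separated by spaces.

The budget equals the shortest possible length, so every move has to be on a shortest route through the required cells.
Route from (3,3): down to (4,3), left to (4,2), 2× up (reaching (2,2)), left to (2,1) — 5 moves in all.
Check: all required cells visited; 5 ≤ 5 moves.

(3,3) (4,3) (4,2) (3,2) (2,2) (2,1)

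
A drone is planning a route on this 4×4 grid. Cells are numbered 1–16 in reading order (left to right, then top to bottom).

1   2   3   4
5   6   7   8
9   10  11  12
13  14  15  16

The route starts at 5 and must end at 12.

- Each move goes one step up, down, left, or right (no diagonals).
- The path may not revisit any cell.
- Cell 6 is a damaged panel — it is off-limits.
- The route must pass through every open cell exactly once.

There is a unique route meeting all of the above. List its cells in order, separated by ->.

Need to visit all 15 open cells exactly once, starting at 5 and ending at 12.
Cell 2 has only two open neighbours (1 and 3), so the path must pass straight through it: one of those is the cell it's entered from and the other is where it exits.
Route from 5: up to 1, 3× right (reaching 4), down to 8, left to 7, down to 11, 2× left (reaching 9), down to 13, 3× right (reaching 16), up to 12 — 14 moves in all.
Check: all 15 open cells covered.

5 -> 1 -> 2 -> 3 -> 4 -> 8 -> 7 -> 11 -> 10 -> 9 -> 13 -> 14 -> 15 -> 16 -> 12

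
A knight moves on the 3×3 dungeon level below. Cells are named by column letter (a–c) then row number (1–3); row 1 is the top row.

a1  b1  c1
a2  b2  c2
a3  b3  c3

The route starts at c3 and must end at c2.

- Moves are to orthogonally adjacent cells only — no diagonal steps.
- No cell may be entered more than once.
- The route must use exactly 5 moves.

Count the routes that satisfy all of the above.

Need simple routes of exactly 5 moves from c3 to c2 (Manhattan distance 1, so 2 moves are spent on a detour and 2 undoing it).
Enumerating: c3 b3 b2 b1 c1 c2 | c3 b3 a3 a2 b2 c2.
That gives 2 routes.

2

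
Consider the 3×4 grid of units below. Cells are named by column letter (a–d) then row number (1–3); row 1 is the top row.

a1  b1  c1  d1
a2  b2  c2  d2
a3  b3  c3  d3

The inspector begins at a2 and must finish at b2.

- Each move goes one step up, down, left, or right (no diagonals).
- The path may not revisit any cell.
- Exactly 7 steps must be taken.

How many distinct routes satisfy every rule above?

4

Need simple routes of exactly 7 moves from a2 to b2 (Manhattan distance 1, so 3 moves are spent on a detour and 3 undoing it).
Enumerating: a2 a1 b1 c1 c2 c3 b3 b2 | a2 a1 b1 c1 d1 d2 c2 b2 | a2 a3 b3 c3 c2 c1 b1 b2 | a2 a3 b3 c3 d3 d2 c2 b2.
That gives 4 routes.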